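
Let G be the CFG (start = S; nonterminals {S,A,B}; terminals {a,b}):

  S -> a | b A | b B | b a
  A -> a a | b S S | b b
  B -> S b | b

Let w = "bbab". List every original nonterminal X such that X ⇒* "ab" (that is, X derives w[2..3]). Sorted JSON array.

Convert to CNF:
  S -> T1 A | T1 B | T1 T0 | a
  A -> T0 T0 | T1 T1 | T1 X2
  B -> S T1 | b
  T0 -> a
  T1 -> b
  X2 -> S S

CYK table (by increasing span) (cells [i..j] with 2 ≤ i ≤ j ≤ 3 only):
  [2..2]={S,T0}  "a"  orig:{S}
  [3..3]={B,T1}  "b"  orig:{B}
  [2..3]={B}  "ab"

Original NTs in T[2,3] deriving "ab": ["B"]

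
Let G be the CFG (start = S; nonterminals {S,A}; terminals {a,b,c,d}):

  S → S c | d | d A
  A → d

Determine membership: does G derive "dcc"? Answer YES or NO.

Convert to CNF:
  S -> S T0 | T1 A | d
  A -> d
  T0 -> c
  T1 -> d

Fill CYK table bottom-up:
  [0..0]={A,S,T1}  "d"  orig:{A,S}
  [1..1]={T0}  "c"  orig:{}
  [2..2]={T0}  "c"  orig:{}
  [0..1]={S}  "dc"
  [1..2]=∅  "cc"
  [0..2]={S}  "dcc"

S ∈ T[0,2] ⇒ YES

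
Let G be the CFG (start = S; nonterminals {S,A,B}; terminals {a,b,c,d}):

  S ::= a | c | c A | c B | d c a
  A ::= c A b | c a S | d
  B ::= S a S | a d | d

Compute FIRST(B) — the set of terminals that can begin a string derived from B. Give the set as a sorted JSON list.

FIRST iteration:
pass 1:
  A via A→c A b: +{c}
  A via A→d: +{d}
  B via B→a d: +{a}
  B via B→d: +{d}
  S via S→a: +{a}
  S via S→c: +{c}
  S via S→d c a: +{d}
  S: {a,c,d}  A: {c,d}  B: {a,d}
pass 2:
  B via B→S a S: +{c}
  S: {a,c,d}  A: {c,d}  B: {a,c,d}
pass 3: done
  S: {a,c,d}  A: {c,d}  B: {a,c,d}

FIRST(B) = ["a", "c", "d"]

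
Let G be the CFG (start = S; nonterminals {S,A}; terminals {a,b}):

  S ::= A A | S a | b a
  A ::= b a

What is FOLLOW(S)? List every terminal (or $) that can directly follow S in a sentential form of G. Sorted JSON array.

FIRST sets, iterate to fixpoint:
iter 1:
  A via A→b a: +{b}
  S via S→A A: +{b}
  S: {b}  A: {b}
iter 2: — fixpoint
  S: {b}  A: {b}

Compute FOLLOW by fixpoint:
seed FOLLOW(S) with $
iter 1:
  S→A A: FOLLOW(A) ⊇ FIRST(A) = {b}; new: +{b}
  S→A A: FOLLOW(A) ⊇ FOLLOW(S) ⊇ {$}; new: +{$}
  S→S a: FOLLOW(S) ⊇ FIRST(a) = {a}; new: +{a}
  S: {$,a}  A: {$,b}
iter 2:
  S→A A: FOLLOW(A) ⊇ FOLLOW(S) ⊇ {$,a}; new: +{a}
  S: {$,a}  A: {$,a,b}
iter 3: — fixpoint
  S: {$,a}  A: {$,a,b}

FOLLOW(S) = ["$", "a"]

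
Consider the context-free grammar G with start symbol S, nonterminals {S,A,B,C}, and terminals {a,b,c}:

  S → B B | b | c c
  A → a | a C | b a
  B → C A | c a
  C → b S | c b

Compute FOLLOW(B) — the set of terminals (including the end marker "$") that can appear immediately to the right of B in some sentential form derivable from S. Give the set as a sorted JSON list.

Compute FIRST by fixpoint:
round 1:
  A via A→a: +{a}
  A via A→b a: +{b}
  B via B→c a: +{c}
  C via C→b S: +{b}
  C via C→c b: +{c}
  S via S→B B: +{c}
  S via S→b: +{b}
  S: {b,c}  A: {a,b}  B: {c}  C: {b,c}
round 2:
  B via B→C A: +{b}
  S: {b,c}  A: {a,b}  B: {b,c}  C: {b,c}
round 3: — fixpoint
  S: {b,c}  A: {a,b}  B: {b,c}  C: {b,c}

Compute FOLLOW by fixpoint:
initialize: $ ∈ FOLLOW(S)
round 1:
  B→C A: FOLLOW(C) ⊇ FIRST(A) = {a,b}; new: +{a,b}
  C→b S: FOLLOW(S) ⊇ FOLLOW(C) ⊇ {a,b}; new: +{a,b}
  S→B B: FOLLOW(B) ⊇ FIRST(B) = {b,c}; new: +{b,c}
  S→B B: FOLLOW(B) ⊇ FOLLOW(S) ⊇ {$,a,b}; new: +{$,a}
  FOLLOW(S)={$,a,b}  FOLLOW(A)={}  FOLLOW(B)={$,a,b,c}  FOLLOW(C)={a,b}
round 2:
  B→C A: FOLLOW(A) ⊇ FOLLOW(B) ⊇ {$,a,b,c}; new: +{$,a,b,c}
  FOLLOW(S)={$,a,b}  FOLLOW(A)={$,a,b,c}  FOLLOW(B)={$,a,b,c}  FOLLOW(C)={a,b}
round 3:
  A→a C: FOLLOW(C) ⊇ FOLLOW(A) ⊇ {$,a,b,c}; new: +{$,c}
  C→b S: FOLLOW(S) ⊇ FOLLOW(C) ⊇ {$,a,b,c}; new: +{c}
  FOLLOW(S)={$,a,b,c}  FOLLOW(A)={$,a,b,c}  FOLLOW(B)={$,a,b,c}  FOLLOW(C)={$,a,b,c}
round 4: — fixpoint
  FOLLOW(S)={$,a,b,c}  FOLLOW(A)={$,a,b,c}  FOLLOW(B)={$,a,b,c}  FOLLOW(C)={$,a,b,c}

FOLLOW(B) = ["$", "a", "b", "c"]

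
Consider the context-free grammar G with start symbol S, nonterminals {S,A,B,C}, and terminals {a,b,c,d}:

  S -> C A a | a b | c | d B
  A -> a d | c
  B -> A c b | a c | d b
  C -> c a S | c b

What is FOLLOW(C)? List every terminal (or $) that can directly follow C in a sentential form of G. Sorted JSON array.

FIRST iteration:
round 1:
  A via A→a d: +{a}
  A via A→c: +{c}
  B via B→A c b: +{a,c}
  B via B→d b: +{d}
  C via C→c a S: +{c}
  S via S→C A a: +{c}
  S via S→a b: +{a}
  S via S→d B: +{d}
  FIRST[S]={a,c,d}  FIRST[A]={a,c}  FIRST[B]={a,c,d}  FIRST[C]={c}
round 2: (stable)
  FIRST[S]={a,c,d}  FIRST[A]={a,c}  FIRST[B]={a,c,d}  FIRST[C]={c}

FOLLOW iteration:
FOLLOW(S) := {$}
round 1:
  B→A c b: FOLLOW(A) ⊇ FIRST(c) = {c}; new: +{c}
  S→C A a: FOLLOW(C) ⊇ FIRST(A) = {a,c}; new: +{a,c}
  S→C A a: FOLLOW(A) ⊇ FIRST(a) = {a}; new: +{a}
  S→d B: FOLLOW(B) ⊇ FOLLOW(S) ⊇ {$}; new: +{$}
  S: {$}  A: {a,c}  B: {$}  C: {a,c}
round 2:
  C→c a S: FOLLOW(S) ⊇ FOLLOW(C) ⊇ {a,c}; new: +{a,c}
  S→d B: FOLLOW(B) ⊇ FOLLOW(S) ⊇ {$,a,c}; new: +{a,c}
  S: {$,a,c}  A: {a,c}  B: {$,a,c}  C: {a,c}
round 3: (stable)
  S: {$,a,c}  A: {a,c}  B: {$,a,c}  C: {a,c}

FOLLOW(C) = ["a", "c"]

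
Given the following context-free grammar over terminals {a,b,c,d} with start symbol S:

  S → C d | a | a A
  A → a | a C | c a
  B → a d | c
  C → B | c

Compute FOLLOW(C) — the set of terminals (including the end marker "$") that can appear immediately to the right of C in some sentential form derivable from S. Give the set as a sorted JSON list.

FIRST iteration:
iter 1:
  A via A→a: +{a}
  A via A→c a: +{c}
  B via B→a d: +{a}
  B via B→c: +{c}
  C via C→B: +{a,c}
  S via S→C d: +{a,c}
  FIRST[S]={a,c}  FIRST[A]={a,c}  FIRST[B]={a,c}  FIRST[C]={a,c}
iter 2: (no change)
  FIRST[S]={a,c}  FIRST[A]={a,c}  FIRST[B]={a,c}  FIRST[C]={a,c}

Compute FOLLOW by fixpoint:
FOLLOW(S) := {$}
pass 1:
  S→C d: FOLLOW(C) ⊇ FIRST(d) = {d}; new: +{d}
  S→a A: FOLLOW(A) ⊇ FOLLOW(S) ⊇ {$}; new: +{$}
  FOLLOW(S)={$}  FOLLOW(A)={$}  FOLLOW(B)={}  FOLLOW(C)={d}
pass 2:
  A→a C: FOLLOW(C) ⊇ FOLLOW(A) ⊇ {$}; new: +{$}
  C→B: FOLLOW(B) ⊇ FOLLOW(C) ⊇ {$,d}; new: +{$,d}
  FOLLOW(S)={$}  FOLLOW(A)={$}  FOLLOW(B)={$,d}  FOLLOW(C)={$,d}
pass 3: done
  FOLLOW(S)={$}  FOLLOW(A)={$}  FOLLOW(B)={$,d}  FOLLOW(C)={$,d}

FOLLOW(C) = ["$", "d"]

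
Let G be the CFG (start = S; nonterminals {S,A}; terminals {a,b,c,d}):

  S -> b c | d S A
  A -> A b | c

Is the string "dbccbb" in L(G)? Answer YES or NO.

CNF form of G:
  S -> T0 T1 | T2 X3
  A -> A T0 | c
  T0 -> b
  T1 -> c
  T2 -> d
  X3 -> S A

CYK fill:
  [0..0]={T2}  "d"  orig:{}
  [1..1]={T0}  "b"  orig:{}
  [2..2]={A,T1}  "c"  orig:{A}
  [3..3]={A,T1}  "c"  orig:{A}
  [4..4]={T0}  "b"  orig:{}
  [5..5]={T0}  "b"  orig:{}
  [0..1]=∅  "db"
  [1..2]={S}  "bc"
  [2..3]=∅  "cc"
  [3..4]={A}  "cb"
  [4..5]=∅  "bb"
  [0..2]=∅  "dbc"
  [1..3]={X3}  "bcc"  orig:{}
  [2..4]=∅  "ccb"
  [3..5]={A}  "cbb"
  [0..3]={S}  "dbcc"
  [1..4]={X3}  "bccb"  orig:{}
  [2..5]=∅  "ccbb"
  [0..4]={S}  "dbccb"
  [1..5]={X3}  "bccbb"  orig:{}
  [0..5]={S}  "dbccbb"

S ∈ T[0,5] ⇒ YES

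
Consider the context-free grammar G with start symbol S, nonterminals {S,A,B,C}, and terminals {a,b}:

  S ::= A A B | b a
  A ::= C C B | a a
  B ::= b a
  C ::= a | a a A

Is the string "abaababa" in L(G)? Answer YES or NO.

CNF form of G:
  S -> A X4 | T1 T0
  A -> C X2 | T0 T0
  B -> T1 T0
  C -> T0 X3 | a
  T0 -> a
  T1 -> b
  X2 -> C B
  X3 -> T0 A
  X4 -> A B

CYK table (by increasing span):
  [0..0]={C,T0}  "a"  orig:{C}
  [1..1]={T1}  "b"  orig:{}
  [2..2]={C,T0}  "a"  orig:{C}
  [3..3]={C,T0}  "a"  orig:{C}
  [4..4]={T1}  "b"  orig:{}
  [5..5]={C,T0}  "a"  orig:{C}
  [6..6]={T1}  "b"  orig:{}
  [7..7]={C,T0}  "a"  orig:{C}
  [0..1]=∅  "ab"
  [1..2]={B,S}  "ba"
  [2..3]={A}  "aa"
  [3..4]=∅  "ab"
  [4..5]={B,S}  "ba"
  [5..6]=∅  "ab"
  [6..7]={B,S}  "ba"
  [0..2]={X2}  "aba"  orig:{}
  [1..3]=∅  "baa"
  [2..4]=∅  "aab"
  [3..5]={X2}  "aba"  orig:{}
  [4..6]=∅  "bab"
  [5..7]={X2}  "aba"  orig:{}
  [0..3]=∅  "abaa"
  [1..4]=∅  "baab"
  [2..5]={A,X4}  "aaba"  orig:{A}
  [3..6]=∅  "abab"
  [4..7]=∅  "baba"
  [0..4]=∅  "abaab"
  [1..5]=∅  "baaba"
  [2..6]=∅  "aabab"
  [3..7]=∅  "ababa"
  [0..5]=∅  "abaaba"
  [1..6]=∅  "baabab"
  [2..7]={X4}  "aababa"  orig:{}
  [0..6]=∅  "abaabab"
  [1..7]=∅  "baababa"
  [0..7]=∅  "abaababa"

S ∉ T[0,7] ⇒ NO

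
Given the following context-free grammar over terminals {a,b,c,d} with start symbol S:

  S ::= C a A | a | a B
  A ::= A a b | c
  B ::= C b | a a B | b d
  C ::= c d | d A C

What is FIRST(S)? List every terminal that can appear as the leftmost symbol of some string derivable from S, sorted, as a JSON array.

FIRST iteration:
[1]
  A via A→c: +{c}
  B via B→a a B: +{a}
  B via B→b d: +{b}
  C via C→c d: +{c}
  C via C→d A C: +{d}
  S via S→C a A: +{c,d}
  S via S→a: +{a}
  FIRST(S)={a,c,d}  FIRST(A)={c}  FIRST(B)={a,b}  FIRST(C)={c,d}
[2]
  B via B→C b: +{c,d}
  FIRST(S)={a,c,d}  FIRST(A)={c}  FIRST(B)={a,b,c,d}  FIRST(C)={c,d}
[3] done
  FIRST(S)={a,c,d}  FIRST(A)={c}  FIRST(B)={a,b,c,d}  FIRST(C)={c,d}

FIRST(S) = ["a", "c", "d"]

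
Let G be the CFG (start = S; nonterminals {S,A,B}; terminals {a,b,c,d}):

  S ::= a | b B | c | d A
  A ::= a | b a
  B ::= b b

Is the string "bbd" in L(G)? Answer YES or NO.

CNF form of G:
  S -> T0 B | T2 A | a | c
  A -> T0 T1 | a
  B -> T0 T0
  T0 -> b
  T1 -> a
  T2 -> d

Fill CYK table bottom-up:
  [0..0]={T0}  "b"  orig:{}
  [1..1]={T0}  "b"  orig:{}
  [2..2]={T2}  "d"  orig:{}
  [0..1]={B}  "bb"
  [1..2]=∅  "bd"
  [0..2]=∅  "bbd"

S ∉ T[0,2] ⇒ NO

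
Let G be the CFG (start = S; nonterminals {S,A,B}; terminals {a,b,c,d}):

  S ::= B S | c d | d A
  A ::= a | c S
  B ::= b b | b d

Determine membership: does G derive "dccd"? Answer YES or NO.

Convert to CNF:
  S -> B S | T0 T2 | T2 A
  A -> T0 S | a
  B -> T1 T1 | T1 T2
  T0 -> c
  T1 -> b
  T2 -> d

CYK fill:
  [0..0]={T2}  "d"  orig:{}
  [1..1]={T0}  "c"  orig:{}
  [2..2]={T0}  "c"  orig:{}
  [3..3]={T2}  "d"  orig:{}
  [0..1]=∅  "dc"
  [1..2]=∅  "cc"
  [2..3]={S}  "cd"
  [0..2]=∅  "dcc"
  [1..3]={A}  "ccd"
  [0..3]={S}  "dccd"

S ∈ T[0,3] ⇒ YES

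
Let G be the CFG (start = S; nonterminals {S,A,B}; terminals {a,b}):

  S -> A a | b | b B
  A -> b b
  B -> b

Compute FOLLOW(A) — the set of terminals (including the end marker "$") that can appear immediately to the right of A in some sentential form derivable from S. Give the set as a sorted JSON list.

FIRST sets, iterate to fixpoint:
iter 1:
  A via A→b b: +{b}
  B via B→b: +{b}
  S via S→A a: +{b}
  FIRST[S]={b}  FIRST[A]={b}  FIRST[B]={b}
iter 2: done
  FIRST[S]={b}  FIRST[A]={b}  FIRST[B]={b}

Compute FOLLOW by fixpoint:
initialize: $ ∈ FOLLOW(S)
[1]
  S→A a: FOLLOW(A) ⊇ FIRST(a) = {a}; new: +{a}
  S→b B: FOLLOW(B) ⊇ FOLLOW(S) ⊇ {$}; new: +{$}
  FOLLOW(S)={$}  FOLLOW(A)={a}  FOLLOW(B)={$}
[2] (no change)
  FOLLOW(S)={$}  FOLLOW(A)={a}  FOLLOW(B)={$}

FOLLOW(A) = ["a"]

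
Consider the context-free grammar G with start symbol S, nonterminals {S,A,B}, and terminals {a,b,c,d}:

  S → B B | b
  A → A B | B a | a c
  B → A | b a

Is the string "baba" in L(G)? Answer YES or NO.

CNF form of G:
  S -> B B | b
  A -> A B | B T0 | T0 T1
  B -> A B | B T0 | T0 T1 | T2 T0
  T0 -> a
  T1 -> c
  T2 -> b

Fill CYK table bottom-up:
  [0..0]={S,T2}  "b"  orig:{S}
  [1..1]={T0}  "a"  orig:{}
  [2..2]={S,T2}  "b"  orig:{S}
  [3..3]={T0}  "a"  orig:{}
  [0..1]={B}  "ba"
  [1..2]=∅  "ab"
  [2..3]={B}  "ba"
  [0..2]=∅  "bab"
  [1..3]=∅  "aba"
  [0..3]={S}  "baba"

S ∈ T[0,3] ⇒ YES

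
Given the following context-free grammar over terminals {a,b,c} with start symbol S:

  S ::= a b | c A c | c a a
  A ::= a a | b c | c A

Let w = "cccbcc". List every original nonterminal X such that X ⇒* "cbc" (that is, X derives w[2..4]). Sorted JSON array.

CNF form of G:
  S -> T0 T1 | T2 X3 | T2 X4
  A -> T0 T0 | T1 T2 | T2 A
  T0 -> a
  T1 -> b
  T2 -> c
  X3 -> A T2
  X4 -> T0 T0

Fill CYK table bottom-up (cells [i..j] with 2 ≤ i ≤ j ≤ 4 only):
  T[2,2] 'c' = {T2}  orig:{}
  T[3,3] 'b' = {T1}  orig:{}
  T[4,4] 'c' = {T2}  orig:{}
  T[2,3] 'cb' = ∅
  T[3,4] 'bc' = {A}
  T[2,4] 'cbc' = {A}

Original NTs in T[2,4] deriving "cbc": ["A"]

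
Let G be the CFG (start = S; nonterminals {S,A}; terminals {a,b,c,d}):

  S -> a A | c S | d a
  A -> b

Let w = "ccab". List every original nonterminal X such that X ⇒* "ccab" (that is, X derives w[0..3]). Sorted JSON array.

CNF form of G:
  S -> T0 A | T1 S | T2 T0
  A -> b
  T0 -> a
  T1 -> c
  T2 -> d

CYK table (by increasing span) — only the sub-triangle for w[0..3]:
  T[0,0] 'c' = {T1}  orig:{}
  T[1,1] 'c' = {T1}  orig:{}
  T[2,2] 'a' = {T0}  orig:{}
  T[3,3] 'b' = {A}
  T[0,1] 'cc' = ∅
  T[1,2] 'ca' = ∅
  T[2,3] 'ab' = {S}
  T[0,2] 'cca' = ∅
  T[1,3] 'cab' = {S}
  T[0,3] 'ccab' = {S}

Original NTs in T[0,3] deriving "ccab": ["S"]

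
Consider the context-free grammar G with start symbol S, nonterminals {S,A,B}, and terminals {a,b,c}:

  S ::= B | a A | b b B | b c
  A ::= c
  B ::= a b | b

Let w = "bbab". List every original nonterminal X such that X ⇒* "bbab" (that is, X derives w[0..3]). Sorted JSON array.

CNF form of G:
  S -> T0 A | T0 T1 | T1 T2 | T1 X3 | b
  A -> c
  B -> T0 T1 | b
  T0 -> a
  T1 -> b
  T2 -> c
  X3 -> T1 B

CYK fill — only the sub-triangle for w[0..3]:
  [0..0]={B,S,T1}  "b"  orig:{B,S}
  [1..1]={B,S,T1}  "b"  orig:{B,S}
  [2..2]={T0}  "a"  orig:{}
  [3..3]={B,S,T1}  "b"  orig:{B,S}
  [0..1]={X3}  "bb"  orig:{}
  [1..2]=∅  "ba"
  [2..3]={B,S}  "ab"
  [0..2]=∅  "bba"
  [1..3]={X3}  "bab"  orig:{}
  [0..3]={S}  "bbab"

Original NTs in T[0,3] deriving "bbab": ["S"]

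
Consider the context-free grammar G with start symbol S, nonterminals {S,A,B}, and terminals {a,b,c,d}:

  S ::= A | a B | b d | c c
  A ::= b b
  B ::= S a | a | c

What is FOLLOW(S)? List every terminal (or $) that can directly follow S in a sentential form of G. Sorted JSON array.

FIRST sets, iterate to fixpoint:
round 1:
  A via A→b b: +{b}
  B via B→a: +{a}
  B via B→c: +{c}
  S via S→A: +{b}
  S via S→a B: +{a}
  S via S→c c: +{c}
  S: {a,b,c}  A: {b}  B: {a,c}
round 2:
  B via B→S a: +{b}
  S: {a,b,c}  A: {b}  B: {a,b,c}
round 3: (stable)
  S: {a,b,c}  A: {b}  B: {a,b,c}

Compute FOLLOW by fixpoint:
FOLLOW(S) := {$}
pass 1:
  B→S a: FOLLOW(S) ⊇ FIRST(a) = {a}; new: +{a}
  S→A: FOLLOW(A) ⊇ FOLLOW(S) ⊇ {$,a}; new: +{$,a}
  S→a B: FOLLOW(B) ⊇ FOLLOW(S) ⊇ {$,a}; new: +{$,a}
  FOLLOW(S)={$,a}  FOLLOW(A)={$,a}  FOLLOW(B)={$,a}
pass 2: (stable)
  FOLLOW(S)={$,a}  FOLLOW(A)={$,a}  FOLLOW(B)={$,a}

FOLLOW(S) = ["$", "a"]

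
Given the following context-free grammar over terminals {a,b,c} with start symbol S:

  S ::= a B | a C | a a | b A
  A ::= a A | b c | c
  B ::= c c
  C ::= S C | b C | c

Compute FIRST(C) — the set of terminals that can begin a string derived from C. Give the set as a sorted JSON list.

FIRST sets, iterate to fixpoint:
round 1:
  A via A→a A: +{a}
  A via A→b c: +{b}
  A via A→c: +{c}
  B via B→c c: +{c}
  C via C→b C: +{b}
  C via C→c: +{c}
  S via S→a B: +{a}
  S via S→b A: +{b}
  FIRST(S)={a,b}  FIRST(A)={a,b,c}  FIRST(B)={c}  FIRST(C)={b,c}
round 2:
  C via C→S C: +{a}
  FIRST(S)={a,b}  FIRST(A)={a,b,c}  FIRST(B)={c}  FIRST(C)={a,b,c}
round 3: (stable)
  FIRST(S)={a,b}  FIRST(A)={a,b,c}  FIRST(B)={c}  FIRST(C)={a,b,c}

FIRST(C) = ["a", "b", "c"]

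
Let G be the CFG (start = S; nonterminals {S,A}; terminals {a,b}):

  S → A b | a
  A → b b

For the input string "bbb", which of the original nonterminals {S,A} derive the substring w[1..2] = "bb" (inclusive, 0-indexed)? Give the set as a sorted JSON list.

Convert to CNF:
  S -> A T0 | a
  A -> T0 T0
  T0 -> b

CYK fill, restricted to cells inside w[1..2]:
  cell(1,1) b: {T0}  orig:{}
  cell(2,2) b: {T0}  orig:{}
  cell(1,2) bb: {A}

Original NTs in T[1,2] deriving "bb": ["A"]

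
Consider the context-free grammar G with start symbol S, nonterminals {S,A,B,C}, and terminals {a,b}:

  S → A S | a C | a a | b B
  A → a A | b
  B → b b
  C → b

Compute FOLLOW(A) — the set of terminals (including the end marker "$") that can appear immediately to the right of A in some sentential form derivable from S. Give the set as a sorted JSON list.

FIRST iteration:
[1]
  A via A→a A: +{a}
  A via A→b: +{b}
  B via B→b b: +{b}
  C via C→b: +{b}
  S via S→A S: +{a,b}
  FIRST(S)={a,b}  FIRST(A)={a,b}  FIRST(B)={b}  FIRST(C)={b}
[2] (no change)
  FIRST(S)={a,b}  FIRST(A)={a,b}  FIRST(B)={b}  FIRST(C)={b}

FOLLOW iteration:
seed FOLLOW(S) with $
round 1:
  S→A S: FOLLOW(A) ⊇ FIRST(S) = {a,b}; new: +{a,b}
  S→a C: FOLLOW(C) ⊇ FOLLOW(S) ⊇ {$}; new: +{$}
  S→b B: FOLLOW(B) ⊇ FOLLOW(S) ⊇ {$}; new: +{$}
  S: {$}  A: {a,b}  B: {$}  C: {$}
round 2: (stable)
  S: {$}  A: {a,b}  B: {$}  C: {$}

FOLLOW(A) = ["a", "b"]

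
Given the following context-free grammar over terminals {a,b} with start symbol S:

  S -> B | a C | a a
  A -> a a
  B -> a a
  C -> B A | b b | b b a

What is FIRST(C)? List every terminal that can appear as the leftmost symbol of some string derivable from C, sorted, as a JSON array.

FIRST sets, iterate to fixpoint:
[1]
  A via A→a a: +{a}
  B via B→a a: +{a}
  C via C→B A: +{a}
  C via C→b b: +{b}
  S via S→B: +{a}
  FIRST(S)={a}  FIRST(A)={a}  FIRST(B)={a}  FIRST(C)={a,b}
[2] (stable)
  FIRST(S)={a}  FIRST(A)={a}  FIRST(B)={a}  FIRST(C)={a,b}

FIRST(C) = ["a", "b"]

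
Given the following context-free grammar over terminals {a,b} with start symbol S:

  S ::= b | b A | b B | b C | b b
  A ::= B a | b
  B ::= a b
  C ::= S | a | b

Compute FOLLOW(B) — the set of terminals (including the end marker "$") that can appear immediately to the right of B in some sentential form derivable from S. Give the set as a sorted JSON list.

FIRST sets, iterate to fixpoint:
round 1:
  A via A→b: +{b}
  B via B→a b: +{a}
  C via C→a: +{a}
  C via C→b: +{b}
  S via S→b: +{b}
  FIRST(S)={b}  FIRST(A)={b}  FIRST(B)={a}  FIRST(C)={a,b}
round 2:
  A via A→B a: +{a}
  FIRST(S)={b}  FIRST(A)={a,b}  FIRST(B)={a}  FIRST(C)={a,b}
round 3: (stable)
  FIRST(S)={b}  FIRST(A)={a,b}  FIRST(B)={a}  FIRST(C)={a,b}

FOLLOW iteration:
initialize: $ ∈ FOLLOW(S)
iter 1:
  A→B a: FOLLOW(B) ⊇ FIRST(a) = {a}; new: +{a}
  S→b A: FOLLOW(A) ⊇ FOLLOW(S) ⊇ {$}; new: +{$}
  S→b B: FOLLOW(B) ⊇ FOLLOW(S) ⊇ {$}; new: +{$}
  S→b C: FOLLOW(C) ⊇ FOLLOW(S) ⊇ {$}; new: +{$}
  FOLLOW(S)={$}  FOLLOW(A)={$}  FOLLOW(B)={$,a}  FOLLOW(C)={$}
iter 2: (no change)
  FOLLOW(S)={$}  FOLLOW(A)={$}  FOLLOW(B)={$,a}  FOLLOW(C)={$}

FOLLOW(B) = ["$", "a"]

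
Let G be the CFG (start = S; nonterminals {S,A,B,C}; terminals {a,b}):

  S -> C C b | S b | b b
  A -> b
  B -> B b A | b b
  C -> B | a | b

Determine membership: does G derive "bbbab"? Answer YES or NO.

CNF form of G:
  S -> C X3 | S T0 | T0 T0
  A -> b
  B -> B X1 | T0 T0
  C -> B X2 | T0 T0 | a | b
  T0 -> b
  X1 -> T0 A
  X2 -> T0 A
  X3 -> C T0

Fill CYK table bottom-up:
  [0..0]={A,C,T0}  "b"  orig:{A,C}
  [1..1]={A,C,T0}  "b"  orig:{A,C}
  [2..2]={A,C,T0}  "b"  orig:{A,C}
  [3..3]={C}  "a"
  [4..4]={A,C,T0}  "b"  orig:{A,C}
  [0..1]={B,C,S,X1,X2,X3}  "bb"  orig:{B,C,S}
  [1..2]={B,C,S,X1,X2,X3}  "bb"  orig:{B,C,S}
  [2..3]=∅  "ba"
  [3..4]={X3}  "ab"  orig:{}
  [0..2]={S,X3}  "bbb"  orig:{S}
  [1..3]=∅  "bba"
  [2..4]={S}  "bab"
  [0..3]=∅  "bbba"
  [1..4]={S}  "bbab"
  [0..4]=∅  "bbbab"

S ∉ T[0,4] ⇒ NO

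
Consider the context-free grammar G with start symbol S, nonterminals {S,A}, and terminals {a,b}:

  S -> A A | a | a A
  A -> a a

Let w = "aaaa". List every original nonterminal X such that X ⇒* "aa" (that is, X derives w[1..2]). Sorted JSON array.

Convert to CNF:
  S -> A A | T0 A | a
  A -> T0 T0
  T0 -> a

CYK table (by increasing span) — only the sub-triangle for w[1..2]:
  T[1,1] 'a' = {S,T0}  orig:{S}
  T[2,2] 'a' = {S,T0}  orig:{S}
  T[1,2] 'aa' = {A}

Original NTs in T[1,2] deriving "aa": ["A"]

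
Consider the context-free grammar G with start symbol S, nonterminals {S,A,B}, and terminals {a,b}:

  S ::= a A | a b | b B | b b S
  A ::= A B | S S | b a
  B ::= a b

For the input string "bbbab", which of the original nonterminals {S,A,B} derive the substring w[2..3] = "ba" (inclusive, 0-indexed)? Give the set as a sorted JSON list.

Convert to CNF:
  S -> T0 B | T0 X2 | T1 A | T1 T0
  A -> A B | S S | T0 T1
  B -> T1 T0
  T0 -> b
  T1 -> a
  X2 -> T0 S

CYK table (by increasing span) — only the sub-triangle for w[2..3]:
  [2..2]={T0}  "b"  orig:{}
  [3..3]={T1}  "a"  orig:{}
  [2..3]={A}  "ba"

Original NTs in T[2,3] deriving "ba": ["A"]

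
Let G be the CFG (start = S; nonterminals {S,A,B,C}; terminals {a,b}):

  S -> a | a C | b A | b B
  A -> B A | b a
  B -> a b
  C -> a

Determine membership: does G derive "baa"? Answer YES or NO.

CNF form of G:
  S -> T0 A | T0 B | T1 C | a
  A -> B A | T0 T1
  B -> T1 T0
  C -> a
  T0 -> b
  T1 -> a

Fill CYK table bottom-up:
  [0..0]={T0}  "b"  orig:{}
  [1..1]={C,S,T1}  "a"  orig:{C,S}
  [2..2]={C,S,T1}  "a"  orig:{C,S}
  [0..1]={A}  "ba"
  [1..2]={S}  "aa"
  [0..2]=∅  "baa"

S ∉ T[0,2] ⇒ NO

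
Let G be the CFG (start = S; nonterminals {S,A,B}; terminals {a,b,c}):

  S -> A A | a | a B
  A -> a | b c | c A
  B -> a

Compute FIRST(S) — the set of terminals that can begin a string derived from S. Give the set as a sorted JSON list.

FIRST sets, iterate to fixpoint:
[1]
  A via A→a: +{a}
  A via A→b c: +{b}
  A via A→c A: +{c}
  B via B→a: +{a}
  S via S→A A: +{a,b,c}
  S: {a,b,c}  A: {a,b,c}  B: {a}
[2] — fixpoint
  S: {a,b,c}  A: {a,b,c}  B: {a}

FIRST(S) = ["a", "b", "c"]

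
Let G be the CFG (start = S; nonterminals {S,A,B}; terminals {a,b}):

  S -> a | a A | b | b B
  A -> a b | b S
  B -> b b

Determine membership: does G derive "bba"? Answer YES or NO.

CNF form of G:
  S -> T0 A | T1 B | a | b
  A -> T0 T1 | T1 S
  B -> T1 T1
  T0 -> a
  T1 -> b

CYK table (by increasing span):
  [0..0]={S,T1}  "b"  orig:{S}
  [1..1]={S,T1}  "b"  orig:{S}
  [2..2]={S,T0}  "a"  orig:{S}
  [0..1]={A,B}  "bb"
  [1..2]={A}  "ba"
  [0..2]=∅  "bba"

S ∉ T[0,2] ⇒ NO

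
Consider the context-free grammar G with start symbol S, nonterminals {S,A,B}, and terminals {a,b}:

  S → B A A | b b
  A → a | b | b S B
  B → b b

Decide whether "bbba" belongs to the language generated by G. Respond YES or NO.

Convert to CNF:
  S -> B X2 | T0 T0
  A -> T0 X1 | a | b
  B -> T0 T0
  T0 -> b
  X1 -> S B
  X2 -> A A

CYK table (by increasing span):
  cell(0,0) b: {A,T0}  orig:{A}
  cell(1,1) b: {A,T0}  orig:{A}
  cell(2,2) b: {A,T0}  orig:{A}
  cell(3,3) a: {A}
  cell(0,1) bb: {B,S,X2}  orig:{B,S}
  cell(1,2) bb: {B,S,X2}  orig:{B,S}
  cell(2,3) ba: {X2}  orig:{}
  cell(0,2) bbb: ∅
  cell(1,3) bba: ∅
  cell(0,3) bbba: {S}

S ∈ T[0,3] ⇒ YES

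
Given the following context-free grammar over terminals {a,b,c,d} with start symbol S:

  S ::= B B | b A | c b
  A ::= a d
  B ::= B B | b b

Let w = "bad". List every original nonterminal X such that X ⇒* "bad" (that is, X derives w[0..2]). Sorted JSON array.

Convert to CNF:
  S -> B B | T2 A | T3 T2
  A -> T0 T1
  B -> B B | T2 T2
  T0 -> a
  T1 -> d
  T2 -> b
  T3 -> c

Fill CYK table bottom-up — only the sub-triangle for w[0..2]:
  cell(0,0) b: {T2}  orig:{}
  cell(1,1) a: {T0}  orig:{}
  cell(2,2) d: {T1}  orig:{}
  cell(0,1) ba: ∅
  cell(1,2) ad: {A}
  cell(0,2) bad: {S}

Original NTs in T[0,2] deriving "bad": ["S"]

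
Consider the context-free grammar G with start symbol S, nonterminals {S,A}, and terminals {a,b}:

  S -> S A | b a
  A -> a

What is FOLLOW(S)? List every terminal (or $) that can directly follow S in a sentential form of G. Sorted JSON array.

FIRST sets, iterate to fixpoint:
pass 1:
  A via A→a: +{a}
  S via S→b a: +{b}
  FIRST(S)={b}  FIRST(A)={a}
pass 2: (stable)
  FIRST(S)={b}  FIRST(A)={a}

FOLLOW sets:
seed FOLLOW(S) with $
[1]
  S→S A: FOLLOW(S) ⊇ FIRST(A) = {a}; new: +{a}
  S→S A: FOLLOW(A) ⊇ FOLLOW(S) ⊇ {$,a}; new: +{$,a}
  S: {$,a}  A: {$,a}
[2] done
  S: {$,a}  A: {$,a}

FOLLOW(S) = ["$", "a"]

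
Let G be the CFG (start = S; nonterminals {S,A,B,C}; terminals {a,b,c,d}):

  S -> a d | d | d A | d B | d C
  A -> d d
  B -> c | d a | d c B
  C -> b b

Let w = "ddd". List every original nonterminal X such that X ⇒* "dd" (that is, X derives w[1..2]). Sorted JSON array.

CNF form of G:
  S -> T0 A | T0 B | T0 C | T1 T0 | d
  A -> T0 T0
  B -> T0 T1 | T0 X4 | c
  C -> T3 T3
  T0 -> d
  T1 -> a
  T2 -> c
  T3 -> b
  X4 -> T2 B

CYK table (by increasing span) (cells [i..j] with 1 ≤ i ≤ j ≤ 2 only):
  [1..1]={S,T0}  "d"  orig:{S}
  [2..2]={S,T0}  "d"  orig:{S}
  [1..2]={A}  "dd"

Original NTs in T[1,2] deriving "dd": ["A"]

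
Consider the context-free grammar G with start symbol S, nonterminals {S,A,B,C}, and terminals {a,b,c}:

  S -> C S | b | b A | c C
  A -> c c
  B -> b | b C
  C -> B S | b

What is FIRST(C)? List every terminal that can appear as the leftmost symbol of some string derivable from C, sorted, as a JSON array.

FIRST iteration:
iter 1:
  A via A→c c: +{c}
  B via B→b: +{b}
  C via C→B S: +{b}
  S via S→C S: +{b}
  S via S→c C: +{c}
  FIRST(S)={b,c}  FIRST(A)={c}  FIRST(B)={b}  FIRST(C)={b}
iter 2: (stable)
  FIRST(S)={b,c}  FIRST(A)={c}  FIRST(B)={b}  FIRST(C)={b}

FIRST(C) = ["b"]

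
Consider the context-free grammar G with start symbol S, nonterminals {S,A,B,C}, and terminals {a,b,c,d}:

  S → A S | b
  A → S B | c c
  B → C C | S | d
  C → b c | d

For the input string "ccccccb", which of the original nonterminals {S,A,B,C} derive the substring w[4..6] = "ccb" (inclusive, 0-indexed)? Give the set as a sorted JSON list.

CNF form of G:
  S -> A S | b
  A -> S B | T0 T0
  B -> A S | C C | b | d
  C -> T1 T0 | d
  T0 -> c
  T1 -> b

CYK fill — only the sub-triangle for w[4..6]:
  T[4,4] 'c' = {T0}  orig:{}
  T[5,5] 'c' = {T0}  orig:{}
  T[6,6] 'b' = {B,S,T1}  orig:{B,S}
  T[4,5] 'cc' = {A}
  T[5,6] 'cb' = ∅
  T[4,6] 'ccb' = {B,S}

Original NTs in T[4,6] deriving "ccb": ["B", "S"]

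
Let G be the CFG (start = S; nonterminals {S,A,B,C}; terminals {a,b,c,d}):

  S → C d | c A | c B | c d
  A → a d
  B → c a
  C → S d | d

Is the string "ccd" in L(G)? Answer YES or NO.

Convert to CNF:
  S -> C T1 | T2 A | T2 B | T2 T1
  A -> T0 T1
  B -> T2 T0
  C -> S T1 | d
  T0 -> a
  T1 -> d
  T2 -> c

Fill CYK table bottom-up:
  [0..0]={T2}  "c"  orig:{}
  [1..1]={T2}  "c"  orig:{}
  [2..2]={C,T1}  "d"  orig:{C}
  [0..1]=∅  "cc"
  [1..2]={S}  "cd"
  [0..2]=∅  "ccd"

S ∉ T[0,2] ⇒ NO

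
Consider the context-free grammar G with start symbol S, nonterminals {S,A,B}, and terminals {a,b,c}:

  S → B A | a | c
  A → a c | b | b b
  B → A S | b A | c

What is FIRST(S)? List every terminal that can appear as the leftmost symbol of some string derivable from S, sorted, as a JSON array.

FIRST sets, iterate to fixpoint:
round 1:
  A via A→a c: +{a}
  A via A→b: +{b}
  B via B→A S: +{a,b}
  B via B→c: +{c}
  S via S→B A: +{a,b,c}
  S: {a,b,c}  A: {a,b}  B: {a,b,c}
round 2: (stable)
  S: {a,b,c}  A: {a,b}  B: {a,b,c}

FIRST(S) = ["a", "b", "c"]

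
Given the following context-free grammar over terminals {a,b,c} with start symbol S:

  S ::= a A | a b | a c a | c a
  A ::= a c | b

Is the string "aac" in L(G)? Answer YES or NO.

CNF form of G:
  S -> T0 A | T0 T2 | T0 X3 | T1 T0
  A -> T0 T1 | b
  T0 -> a
  T1 -> c
  T2 -> b
  X3 -> T1 T0

CYK table (by increasing span):
  cell(0,0) a: {T0}  orig:{}
  cell(1,1) a: {T0}  orig:{}
  cell(2,2) c: {T1}  orig:{}
  cell(0,1) aa: ∅
  cell(1,2) ac: {A}
  cell(0,2) aac: {S}

S ∈ T[0,2] ⇒ YES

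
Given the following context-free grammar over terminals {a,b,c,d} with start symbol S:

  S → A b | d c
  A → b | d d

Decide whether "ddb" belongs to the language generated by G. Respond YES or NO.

Convert to CNF:
  S -> A T1 | T0 T2
  A -> T0 T0 | b
  T0 -> d
  T1 -> b
  T2 -> c

CYK table (by increasing span):
  [0..0]={T0}  "d"  orig:{}
  [1..1]={T0}  "d"  orig:{}
  [2..2]={A,T1}  "b"  orig:{A}
  [0..1]={A}  "dd"
  [1..2]=∅  "db"
  [0..2]={S}  "ddb"

S ∈ T[0,2] ⇒ YES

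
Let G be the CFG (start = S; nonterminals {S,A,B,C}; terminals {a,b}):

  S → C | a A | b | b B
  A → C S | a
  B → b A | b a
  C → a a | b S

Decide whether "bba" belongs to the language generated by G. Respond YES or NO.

Convert to CNF:
  S -> T0 B | T0 S | T1 A | T1 T1 | b
  A -> C S | a
  B -> T0 A | T0 T1
  C -> T0 S | T1 T1
  T0 -> b
  T1 -> a

Fill CYK table bottom-up:
  cell(0,0) b: {S,T0}  orig:{S}
  cell(1,1) b: {S,T0}  orig:{S}
  cell(2,2) a: {A,T1}  orig:{A}
  cell(0,1) bb: {C,S}
  cell(1,2) ba: {B}
  cell(0,2) bba: {S}

S ∈ T[0,2] ⇒ YES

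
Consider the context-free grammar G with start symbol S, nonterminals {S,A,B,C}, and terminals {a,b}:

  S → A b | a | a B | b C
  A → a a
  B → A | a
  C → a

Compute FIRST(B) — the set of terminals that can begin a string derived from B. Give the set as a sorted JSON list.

FIRST sets, iterate to fixpoint:
pass 1:
  A via A→a a: +{a}
  B via B→A: +{a}
  C via C→a: +{a}
  S via S→A b: +{a}
  S via S→b C: +{b}
  FIRST[S]={a,b}  FIRST[A]={a}  FIRST[B]={a}  FIRST[C]={a}
pass 2: done
  FIRST[S]={a,b}  FIRST[A]={a}  FIRST[B]={a}  FIRST[C]={a}

FIRST(B) = ["a"]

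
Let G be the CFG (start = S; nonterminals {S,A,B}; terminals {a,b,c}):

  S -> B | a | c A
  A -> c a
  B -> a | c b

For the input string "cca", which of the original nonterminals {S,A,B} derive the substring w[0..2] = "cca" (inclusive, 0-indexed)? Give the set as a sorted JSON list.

Convert to CNF:
  S -> T0 A | T0 T2 | a
  A -> T0 T1
  B -> T0 T2 | a
  T0 -> c
  T1 -> a
  T2 -> b

CYK fill (cells [i..j] with 0 ≤ i ≤ j ≤ 2 only):
  cell(0,0) c: {T0}  orig:{}
  cell(1,1) c: {T0}  orig:{}
  cell(2,2) a: {B,S,T1}  orig:{B,S}
  cell(0,1) cc: ∅
  cell(1,2) ca: {A}
  cell(0,2) cca: {S}

Original NTs in T[0,2] deriving "cca": ["S"]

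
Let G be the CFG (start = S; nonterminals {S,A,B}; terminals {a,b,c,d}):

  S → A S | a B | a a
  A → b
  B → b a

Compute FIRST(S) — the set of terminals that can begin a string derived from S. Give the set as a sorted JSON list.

FIRST sets, iterate to fixpoint:
round 1:
  A via A→b: +{b}
  B via B→b a: +{b}
  S via S→A S: +{b}
  S via S→a B: +{a}
  S: {a,b}  A: {b}  B: {b}
round 2: done
  S: {a,b}  A: {b}  B: {b}

FIRST(S) = ["a", "b"]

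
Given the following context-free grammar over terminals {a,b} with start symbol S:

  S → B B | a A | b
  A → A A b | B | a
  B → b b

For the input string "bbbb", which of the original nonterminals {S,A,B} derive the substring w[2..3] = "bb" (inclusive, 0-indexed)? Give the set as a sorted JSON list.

CNF form of G:
  S -> B B | T1 A | b
  A -> A X2 | T0 T0 | a
  B -> T0 T0
  T0 -> b
  T1 -> a
  X2 -> A T0

CYK fill (cells [i..j] with 2 ≤ i ≤ j ≤ 3 only):
  [2..2]={S,T0}  "b"  orig:{S}
  [3..3]={S,T0}  "b"  orig:{S}
  [2..3]={A,B}  "bb"

Original NTs in T[2,3] deriving "bb": ["A", "B"]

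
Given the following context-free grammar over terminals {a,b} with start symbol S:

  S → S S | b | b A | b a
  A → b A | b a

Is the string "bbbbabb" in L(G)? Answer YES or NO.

CNF form of G:
  S -> S S | T0 A | T0 T1 | b
  A -> T0 A | T0 T1
  T0 -> b
  T1 -> a

CYK table (by increasing span):
  cell(0,0) b: {S,T0}  orig:{S}
  cell(1,1) b: {S,T0}  orig:{S}
  cell(2,2) b: {S,T0}  orig:{S}
  cell(3,3) b: {S,T0}  orig:{S}
  cell(4,4) a: {T1}  orig:{}
  cell(5,5) b: {S,T0}  orig:{S}
  cell(6,6) b: {S,T0}  orig:{S}
  cell(0,1) bb: {S}
  cell(1,2) bb: {S}
  cell(2,3) bb: {S}
  cell(3,4) ba: {A,S}
  cell(4,5) ab: ∅
  cell(5,6) bb: {S}
  cell(0,2) bbb: {S}
  cell(1,3) bbb: {S}
  cell(2,4) bba: {A,S}
  cell(3,5) bab: {S}
  cell(4,6) abb: ∅
  cell(0,3) bbbb: {S}
  cell(1,4) bbba: {A,S}
  cell(2,5) bbab: {S}
  cell(3,6) babb: {S}
  cell(0,4) bbbba: {A,S}
  cell(1,5) bbbab: {S}
  cell(2,6) bbabb: {S}
  cell(0,5) bbbbab: {S}
  cell(1,6) bbbabb: {S}
  cell(0,6) bbbbabb: {S}

S ∈ T[0,6] ⇒ YES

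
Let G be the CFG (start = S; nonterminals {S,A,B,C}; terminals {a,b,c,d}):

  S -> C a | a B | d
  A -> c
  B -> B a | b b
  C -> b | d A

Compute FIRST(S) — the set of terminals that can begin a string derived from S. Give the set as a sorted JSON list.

Compute FIRST by fixpoint:
round 1:
  A via A→c: +{c}
  B via B→b b: +{b}
  C via C→b: +{b}
  C via C→d A: +{d}
  S via S→C a: +{b,d}
  S via S→a B: +{a}
  S: {a,b,d}  A: {c}  B: {b}  C: {b,d}
round 2: (no change)
  S: {a,b,d}  A: {c}  B: {b}  C: {b,d}

FIRST(S) = ["a", "b", "d"]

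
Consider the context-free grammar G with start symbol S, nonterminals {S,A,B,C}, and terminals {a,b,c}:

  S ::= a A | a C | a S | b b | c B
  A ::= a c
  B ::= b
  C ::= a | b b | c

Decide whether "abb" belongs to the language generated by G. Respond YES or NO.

CNF form of G:
  S -> T0 A | T0 C | T0 S | T1 B | T2 T2
  A -> T0 T1
  B -> b
  C -> T2 T2 | a | c
  T0 -> a
  T1 -> c
  T2 -> b

CYK table (by increasing span):
  [0..0]={C,T0}  "a"  orig:{C}
  [1..1]={B,T2}  "b"  orig:{B}
  [2..2]={B,T2}  "b"  orig:{B}
  [0..1]=∅  "ab"
  [1..2]={C,S}  "bb"
  [0..2]={S}  "abb"

S ∈ T[0,2] ⇒ YES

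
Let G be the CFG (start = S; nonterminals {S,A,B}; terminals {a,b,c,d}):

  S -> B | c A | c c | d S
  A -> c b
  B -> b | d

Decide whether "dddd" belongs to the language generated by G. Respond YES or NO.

Convert to CNF:
  S -> T0 A | T0 T0 | T2 S | b | d
  A -> T0 T1
  B -> b | d
  T0 -> c
  T1 -> b
  T2 -> d

Fill CYK table bottom-up:
  [0..0]={B,S,T2}  "d"  orig:{B,S}
  [1..1]={B,S,T2}  "d"  orig:{B,S}
  [2..2]={B,S,T2}  "d"  orig:{B,S}
  [3..3]={B,S,T2}  "d"  orig:{B,S}
  [0..1]={S}  "dd"
  [1..2]={S}  "dd"
  [2..3]={S}  "dd"
  [0..2]={S}  "ddd"
  [1..3]={S}  "ddd"
  [0..3]={S}  "dddd"

S ∈ T[0,3] ⇒ YES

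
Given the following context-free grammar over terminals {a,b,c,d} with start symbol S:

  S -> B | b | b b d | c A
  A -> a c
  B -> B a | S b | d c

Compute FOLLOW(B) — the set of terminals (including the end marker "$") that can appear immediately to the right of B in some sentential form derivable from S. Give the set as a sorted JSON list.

FIRST sets, iterate to fixpoint:
round 1:
  A via A→a c: +{a}
  B via B→d c: +{d}
  S via S→B: +{d}
  S via S→b: +{b}
  S via S→c A: +{c}
  S: {b,c,d}  A: {a}  B: {d}
round 2:
  B via B→S b: +{b,c}
  S: {b,c,d}  A: {a}  B: {b,c,d}
round 3: (stable)
  S: {b,c,d}  A: {a}  B: {b,c,d}

Compute FOLLOW by fixpoint:
seed FOLLOW(S) with $
pass 1:
  B→B a: FOLLOW(B) ⊇ FIRST(a) = {a}; new: +{a}
  B→S b: FOLLOW(S) ⊇ FIRST(b) = {b}; new: +{b}
  S→B: FOLLOW(B) ⊇ FOLLOW(S) ⊇ {$,b}; new: +{$,b}
  S→c A: FOLLOW(A) ⊇ FOLLOW(S) ⊇ {$,b}; new: +{$,b}
  S: {$,b}  A: {$,b}  B: {$,a,b}
pass 2: done
  S: {$,b}  A: {$,b}  B: {$,a,b}

FOLLOW(B) = ["$", "a", "b"]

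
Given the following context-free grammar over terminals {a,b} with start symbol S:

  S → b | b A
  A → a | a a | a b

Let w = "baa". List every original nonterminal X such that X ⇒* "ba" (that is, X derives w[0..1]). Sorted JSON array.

Convert to CNF:
  S -> T1 A | b
  A -> T0 T0 | T0 T1 | a
  T0 -> a
  T1 -> b

CYK fill, restricted to cells inside w[0..1]:
  [0..0]={S,T1}  "b"  orig:{S}
  [1..1]={A,T0}  "a"  orig:{A}
  [0..1]={S}  "ba"

Original NTs in T[0,1] deriving "ba": ["S"]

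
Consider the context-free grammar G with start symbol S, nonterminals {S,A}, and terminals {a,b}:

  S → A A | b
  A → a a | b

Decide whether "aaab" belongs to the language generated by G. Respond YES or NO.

CNF form of G:
  S -> A A | b
  A -> T0 T0 | b
  T0 -> a

CYK fill:
  [0..0]={T0}  "a"  orig:{}
  [1..1]={T0}  "a"  orig:{}
  [2..2]={T0}  "a"  orig:{}
  [3..3]={A,S}  "b"
  [0..1]={A}  "aa"
  [1..2]={A}  "aa"
  [2..3]=∅  "ab"
  [0..2]=∅  "aaa"
  [1..3]={S}  "aab"
  [0..3]=∅  "aaab"

S ∉ T[0,3] ⇒ NO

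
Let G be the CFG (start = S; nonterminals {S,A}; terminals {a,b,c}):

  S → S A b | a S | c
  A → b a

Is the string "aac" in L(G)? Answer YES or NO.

CNF form of G:
  S -> S X2 | T1 S | c
  A -> T0 T1
  T0 -> b
  T1 -> a
  X2 -> A T0

CYK fill:
  [0..0]={T1}  "a"  orig:{}
  [1..1]={T1}  "a"  orig:{}
  [2..2]={S}  "c"
  [0..1]=∅  "aa"
  [1..2]={S}  "ac"
  [0..2]={S}  "aac"

S ∈ T[0,2] ⇒ YES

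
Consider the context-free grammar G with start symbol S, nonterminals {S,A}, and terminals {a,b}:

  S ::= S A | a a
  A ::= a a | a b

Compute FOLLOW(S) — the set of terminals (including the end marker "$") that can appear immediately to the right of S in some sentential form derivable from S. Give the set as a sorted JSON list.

FIRST sets, iterate to fixpoint:
round 1:
  A via A→a a: +{a}
  S via S→a a: +{a}
  FIRST[S]={a}  FIRST[A]={a}
round 2: — fixpoint
  FIRST[S]={a}  FIRST[A]={a}

FOLLOW sets:
seed FOLLOW(S) with $
iter 1:
  S→S A: FOLLOW(S) ⊇ FIRST(A) = {a}; new: +{a}
  S→S A: FOLLOW(A) ⊇ FOLLOW(S) ⊇ {$,a}; new: +{$,a}
  FOLLOW[S]={$,a}  FOLLOW[A]={$,a}
iter 2: — fixpoint
  FOLLOW[S]={$,a}  FOLLOW[A]={$,a}

FOLLOW(S) = ["$", "a"]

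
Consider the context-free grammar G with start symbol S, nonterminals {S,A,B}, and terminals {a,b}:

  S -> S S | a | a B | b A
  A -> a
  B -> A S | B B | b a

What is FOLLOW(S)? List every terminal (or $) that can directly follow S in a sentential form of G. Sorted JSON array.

FIRST iteration:
round 1:
  A via A→a: +{a}
  B via B→A S: +{a}
  B via B→b a: +{b}
  S via S→a: +{a}
  S via S→b A: +{b}
  S: {a,b}  A: {a}  B: {a,b}
round 2: done
  S: {a,b}  A: {a}  B: {a,b}

FOLLOW sets:
FOLLOW(S) := {$}
iter 1:
  B→A S: FOLLOW(A) ⊇ FIRST(S) = {a,b}; new: +{a,b}
  B→B B: FOLLOW(B) ⊇ FIRST(B) = {a,b}; new: +{a,b}
  S→S S: FOLLOW(S) ⊇ FIRST(S) = {a,b}; new: +{a,b}
  S→a B: FOLLOW(B) ⊇ FOLLOW(S) ⊇ {$,a,b}; new: +{$}
  S→b A: FOLLOW(A) ⊇ FOLLOW(S) ⊇ {$,a,b}; new: +{$}
  FOLLOW(S)={$,a,b}  FOLLOW(A)={$,a,b}  FOLLOW(B)={$,a,b}
iter 2: — fixpoint
  FOLLOW(S)={$,a,b}  FOLLOW(A)={$,a,b}  FOLLOW(B)={$,a,b}

FOLLOW(S) = ["$", "a", "b"]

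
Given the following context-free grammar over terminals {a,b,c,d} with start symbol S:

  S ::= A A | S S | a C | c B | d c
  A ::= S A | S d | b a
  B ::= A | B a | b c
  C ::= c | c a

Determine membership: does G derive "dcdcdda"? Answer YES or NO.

Convert to CNF:
  S -> A A | S S | T0 T3 | T2 C | T3 B
  A -> S A | S T0 | T1 T2
  B -> B T2 | S A | S T0 | T1 T2 | T1 T3
  C -> T3 T2 | c
  T0 -> d
  T1 -> b
  T2 -> a
  T3 -> c

CYK table (by increasing span):
  T[0,0] 'd' = {T0}  orig:{}
  T[1,1] 'c' = {C,T3}  orig:{C}
  T[2,2] 'd' = {T0}  orig:{}
  T[3,3] 'c' = {C,T3}  orig:{C}
  T[4,4] 'd' = {T0}  orig:{}
  T[5,5] 'd' = {T0}  orig:{}
  T[6,6] 'a' = {T2}  orig:{}
  T[0,1] 'dc' = {S}
  T[1,2] 'cd' = ∅
  T[2,3] 'dc' = {S}
  T[3,4] 'cd' = ∅
  T[4,5] 'dd' = ∅
  T[5,6] 'da' = ∅
  T[0,2] 'dcd' = {A,B}
  T[1,3] 'cdc' = ∅
  T[2,4] 'dcd' = {A,B}
  T[3,5] 'cdd' = ∅
  T[4,6] 'dda' = ∅
  T[0,3] 'dcdc' = {S}
  T[1,4] 'cdcd' = {S}
  T[2,5] 'dcdd' = ∅
  T[3,6] 'cdda' = ∅
  T[0,4] 'dcdcd' = {A,B}
  T[1,5] 'cdcdd' = {A,B}
  T[2,6] 'dcdda' = ∅
  T[0,5] 'dcdcdd' = ∅
  T[1,6] 'cdcdda' = {B}
  T[0,6] 'dcdcdda' = ∅

S ∉ T[0,6] ⇒ NO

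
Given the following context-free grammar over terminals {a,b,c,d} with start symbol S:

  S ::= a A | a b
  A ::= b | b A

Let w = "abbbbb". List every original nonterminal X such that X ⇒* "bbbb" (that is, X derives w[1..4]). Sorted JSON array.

Convert to CNF:
  S -> T1 A | T1 T0
  A -> T0 A | b
  T0 -> b
  T1 -> a

CYK fill, restricted to cells inside w[1..4]:
  T[1,1] 'b' = {A,T0}  orig:{A}
  T[2,2] 'b' = {A,T0}  orig:{A}
  T[3,3] 'b' = {A,T0}  orig:{A}
  T[4,4] 'b' = {A,T0}  orig:{A}
  T[1,2] 'bb' = {A}
  T[2,3] 'bb' = {A}
  T[3,4] 'bb' = {A}
  T[1,3] 'bbb' = {A}
  T[2,4] 'bbb' = {A}
  T[1,4] 'bbbb' = {A}

Original NTs in T[1,4] deriving "bbbb": ["A"]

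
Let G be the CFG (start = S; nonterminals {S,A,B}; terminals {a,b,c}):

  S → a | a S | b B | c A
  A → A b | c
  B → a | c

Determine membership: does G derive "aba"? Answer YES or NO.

Convert to CNF:
  S -> T0 B | T1 S | T2 A | a
  A -> A T0 | c
  B -> a | c
  T0 -> b
  T1 -> a
  T2 -> c

Fill CYK table bottom-up:
  cell(0,0) a: {B,S,T1}  orig:{B,S}
  cell(1,1) b: {T0}  orig:{}
  cell(2,2) a: {B,S,T1}  orig:{B,S}
  cell(0,1) ab: ∅
  cell(1,2) ba: {S}
  cell(0,2) aba: {S}

S ∈ T[0,2] ⇒ YES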